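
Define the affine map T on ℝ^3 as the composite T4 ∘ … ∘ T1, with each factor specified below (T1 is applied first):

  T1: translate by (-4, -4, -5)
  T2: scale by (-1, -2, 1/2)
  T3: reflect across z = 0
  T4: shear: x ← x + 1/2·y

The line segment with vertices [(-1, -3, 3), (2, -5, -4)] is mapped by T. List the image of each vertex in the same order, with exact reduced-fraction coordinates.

T1 translate by (-4, -4, -5): (-1, -3, 3) → (-5, -7, -2); (2, -5, -4) → (-2, -9, -9)
T2 scale by (-1, -2, 1/2): (-5, -7, -2) → (5, 14, -1); (-2, -9, -9) → (2, 18, -9/2)
T3 reflect across z = 0: (5, 14, -1) → (5, 14, 1); (2, 18, -9/2) → (2, 18, 9/2)
T4 shear: x ← x + 1/2·y: (5, 14, 1) → (12, 14, 1); (2, 18, 9/2) → (11, 18, 9/2)

image vertices: (12, 14, 1), (11, 18, 9/2)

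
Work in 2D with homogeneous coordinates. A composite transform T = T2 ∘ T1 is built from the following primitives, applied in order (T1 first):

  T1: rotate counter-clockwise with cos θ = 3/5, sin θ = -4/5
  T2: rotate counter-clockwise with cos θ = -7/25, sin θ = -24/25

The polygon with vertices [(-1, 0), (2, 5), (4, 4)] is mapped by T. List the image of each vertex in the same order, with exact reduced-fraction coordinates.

image vertices: (117/125, 44/125), (-14/125, -673/125), (-292/125, -644/125)

T1 rotate counter-clockwise with cos θ = 3/5, sin θ = -4/5: (-1, 0) → (-3/5, 4/5); (2, 5) → (26/5, 7/5); (4, 4) → (28/5, -4/5)
T2 rotate counter-clockwise with cos θ = -7/25, sin θ = -24/25: (-3/5, 4/5) → (117/125, 44/125); (26/5, 7/5) → (-14/125, -673/125); (28/5, -4/5) → (-292/125, -644/125)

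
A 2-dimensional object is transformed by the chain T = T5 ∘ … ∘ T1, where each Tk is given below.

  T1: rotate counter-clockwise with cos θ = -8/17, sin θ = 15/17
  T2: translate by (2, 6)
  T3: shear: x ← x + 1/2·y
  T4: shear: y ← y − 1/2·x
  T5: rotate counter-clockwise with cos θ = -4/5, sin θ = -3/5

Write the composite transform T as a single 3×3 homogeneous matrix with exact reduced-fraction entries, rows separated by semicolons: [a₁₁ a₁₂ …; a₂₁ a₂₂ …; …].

T1 = [-8/17 -15/17 0; 15/17 -8/17 0; 0 0 1]
T2·T1 = [-8/17 -15/17 2; 15/17 -8/17 6; 0 0 1]
T3·…·T1 = [-1/34 -19/17 5; 15/17 -8/17 6; 0 0 1]
T4·…·T1 = [-1/34 -19/17 5; 61/68 3/34 7/2; 0 0 1]
T5·…·T1 = [191/340 161/170 -19/10; -7/10 3/5 -29/5; 0 0 1]

T = [191/340 161/170 -19/10; -7/10 3/5 -29/5; 0 0 1]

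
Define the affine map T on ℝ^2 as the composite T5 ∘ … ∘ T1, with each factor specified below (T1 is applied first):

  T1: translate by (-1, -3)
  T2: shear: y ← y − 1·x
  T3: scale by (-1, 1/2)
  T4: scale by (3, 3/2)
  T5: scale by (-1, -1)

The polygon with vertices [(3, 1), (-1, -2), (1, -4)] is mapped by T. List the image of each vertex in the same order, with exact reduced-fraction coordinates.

T1 translate by (-1, -3): (3, 1) → (2, -2); (-1, -2) → (-2, -5); (1, -4) → (0, -7)
T2 shear: y ← y − 1·x: (2, -2) → (2, -4); (-2, -5) → (-2, -3); (0, -7) → (0, -7)
T3 scale by (-1, 1/2): (2, -4) → (-2, -2); (-2, -3) → (2, -3/2); (0, -7) → (0, -7/2)
T4 scale by (3, 3/2): (-2, -2) → (-6, -3); (2, -3/2) → (6, -9/4); (0, -7/2) → (0, -21/4)
T5 scale by (-1, -1): (-6, -3) → (6, 3); (6, -9/4) → (-6, 9/4); (0, -21/4) → (0, 21/4)

image vertices: (6, 3), (-6, 9/4), (0, 21/4)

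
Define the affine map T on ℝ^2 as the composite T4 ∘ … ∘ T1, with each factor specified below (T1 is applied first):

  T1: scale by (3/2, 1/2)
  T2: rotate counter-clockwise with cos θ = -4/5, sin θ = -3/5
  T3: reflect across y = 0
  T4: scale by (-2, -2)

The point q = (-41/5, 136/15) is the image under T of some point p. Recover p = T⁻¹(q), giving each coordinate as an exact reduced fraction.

T1 = [3/2 0 0; 0 1/2 0; 0 0 1]
T2·T1 = [-6/5 3/10 0; -9/10 -2/5 0; 0 0 1]
T3·…·T1 = [-6/5 3/10 0; 9/10 2/5 0; 0 0 1]
T4·…·T1 = [12/5 -3/5 0; -9/5 -4/5 0; 0 0 1]
det M = -3; M⁻¹ = [4/15 -1/5 0; -3/5 -4/5 0; 0 0 1]
M⁻¹ · (-41/5, 136/15)ᵀ = (-4, -7/3)ᵀ

p = (-4, -7/3)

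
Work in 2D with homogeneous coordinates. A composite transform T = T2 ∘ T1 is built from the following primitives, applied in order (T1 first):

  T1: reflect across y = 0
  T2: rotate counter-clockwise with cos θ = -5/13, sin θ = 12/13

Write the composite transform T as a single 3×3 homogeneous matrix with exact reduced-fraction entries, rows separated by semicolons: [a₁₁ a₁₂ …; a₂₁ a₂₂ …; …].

T = [-5/13 12/13 0; 12/13 5/13 0; 0 0 1]

T1 = [1 0 0; 0 -1 0; 0 0 1]
T2·T1 = [-5/13 12/13 0; 12/13 5/13 0; 0 0 1]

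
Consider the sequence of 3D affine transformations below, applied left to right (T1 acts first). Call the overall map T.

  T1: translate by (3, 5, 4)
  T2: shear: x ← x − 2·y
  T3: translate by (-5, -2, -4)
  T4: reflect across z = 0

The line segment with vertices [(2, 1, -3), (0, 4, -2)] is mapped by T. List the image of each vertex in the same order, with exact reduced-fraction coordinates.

image vertices: (-12, 4, 3), (-20, 7, 2)

T1 translate by (3, 5, 4): (2, 1, -3) → (5, 6, 1); (0, 4, -2) → (3, 9, 2)
T2 shear: x ← x − 2·y: (5, 6, 1) → (-7, 6, 1); (3, 9, 2) → (-15, 9, 2)
T3 translate by (-5, -2, -4): (-7, 6, 1) → (-12, 4, -3); (-15, 9, 2) → (-20, 7, -2)
T4 reflect across z = 0: (-12, 4, -3) → (-12, 4, 3); (-20, 7, -2) → (-20, 7, 2)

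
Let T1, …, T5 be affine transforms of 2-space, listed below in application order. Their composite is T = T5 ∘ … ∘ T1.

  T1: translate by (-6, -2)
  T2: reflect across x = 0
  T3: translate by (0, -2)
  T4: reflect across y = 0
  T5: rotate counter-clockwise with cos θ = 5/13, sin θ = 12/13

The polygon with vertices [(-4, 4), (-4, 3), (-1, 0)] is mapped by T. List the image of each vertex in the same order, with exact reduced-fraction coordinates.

T1 translate by (-6, -2): (-4, 4) → (-10, 2); (-4, 3) → (-10, 1); (-1, 0) → (-7, -2)
T2 reflect across x = 0: (-10, 2) → (10, 2); (-10, 1) → (10, 1); (-7, -2) → (7, -2)
T3 translate by (0, -2): (10, 2) → (10, 0); (10, 1) → (10, -1); (7, -2) → (7, -4)
T4 reflect across y = 0: (10, 0) → (10, 0); (10, -1) → (10, 1); (7, -4) → (7, 4)
T5 rotate counter-clockwise with cos θ = 5/13, sin θ = 12/13: (10, 0) → (50/13, 120/13); (10, 1) → (38/13, 125/13); (7, 4) → (-1, 8)

image vertices: (50/13, 120/13), (38/13, 125/13), (-1, 8)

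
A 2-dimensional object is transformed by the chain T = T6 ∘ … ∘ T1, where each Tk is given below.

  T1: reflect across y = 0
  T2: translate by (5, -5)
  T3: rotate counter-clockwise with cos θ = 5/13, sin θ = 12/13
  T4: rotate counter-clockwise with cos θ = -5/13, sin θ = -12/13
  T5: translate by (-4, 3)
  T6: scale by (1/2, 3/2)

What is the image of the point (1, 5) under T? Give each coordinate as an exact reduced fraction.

T1 reflect across y = 0: (1, 5) → (1, -5)
T2 translate by (5, -5): (1, -5) → (6, -10)
T3 rotate counter-clockwise with cos θ = 5/13, sin θ = 12/13: (6, -10) → (150/13, 22/13)
T4 rotate counter-clockwise with cos θ = -5/13, sin θ = -12/13: (150/13, 22/13) → (-486/169, -1910/169)
T5 translate by (-4, 3): (-486/169, -1910/169) → (-1162/169, -1403/169)
T6 scale by (1/2, 3/2): (-1162/169, -1403/169) → (-581/169, -4209/338)

T(p) = (-581/169, -4209/338)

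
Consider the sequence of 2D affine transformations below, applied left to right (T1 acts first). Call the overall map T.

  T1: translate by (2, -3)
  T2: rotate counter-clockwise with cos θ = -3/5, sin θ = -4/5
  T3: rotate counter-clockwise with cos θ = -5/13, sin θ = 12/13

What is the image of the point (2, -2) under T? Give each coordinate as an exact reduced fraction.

T1 translate by (2, -3): (2, -2) → (4, -5)
T2 rotate counter-clockwise with cos θ = -3/5, sin θ = -4/5: (4, -5) → (-32/5, -1/5)
T3 rotate counter-clockwise with cos θ = -5/13, sin θ = 12/13: (-32/5, -1/5) → (172/65, -379/65)

T(p) = (172/65, -379/65)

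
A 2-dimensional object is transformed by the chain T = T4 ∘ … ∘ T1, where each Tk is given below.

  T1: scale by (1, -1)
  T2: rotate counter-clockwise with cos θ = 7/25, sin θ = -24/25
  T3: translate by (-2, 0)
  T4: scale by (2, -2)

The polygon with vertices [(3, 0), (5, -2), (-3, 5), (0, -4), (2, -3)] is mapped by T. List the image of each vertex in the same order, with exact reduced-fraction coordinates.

T1 scale by (1, -1): (3, 0) → (3, 0); (5, -2) → (5, 2); (-3, 5) → (-3, -5); (0, -4) → (0, 4); (2, -3) → (2, 3)
T2 rotate counter-clockwise with cos θ = 7/25, sin θ = -24/25: (3, 0) → (21/25, -72/25); (5, 2) → (83/25, -106/25); (-3, -5) → (-141/25, 37/25); (0, 4) → (96/25, 28/25); (2, 3) → (86/25, -27/25)
T3 translate by (-2, 0): (21/25, -72/25) → (-29/25, -72/25); (83/25, -106/25) → (33/25, -106/25); (-141/25, 37/25) → (-191/25, 37/25); (96/25, 28/25) → (46/25, 28/25); (86/25, -27/25) → (36/25, -27/25)
T4 scale by (2, -2): (-29/25, -72/25) → (-58/25, 144/25); (33/25, -106/25) → (66/25, 212/25); (-191/25, 37/25) → (-382/25, -74/25); (46/25, 28/25) → (92/25, -56/25); (36/25, -27/25) → (72/25, 54/25)

image vertices: (-58/25, 144/25), (66/25, 212/25), (-382/25, -74/25), (92/25, -56/25), (72/25, 54/25)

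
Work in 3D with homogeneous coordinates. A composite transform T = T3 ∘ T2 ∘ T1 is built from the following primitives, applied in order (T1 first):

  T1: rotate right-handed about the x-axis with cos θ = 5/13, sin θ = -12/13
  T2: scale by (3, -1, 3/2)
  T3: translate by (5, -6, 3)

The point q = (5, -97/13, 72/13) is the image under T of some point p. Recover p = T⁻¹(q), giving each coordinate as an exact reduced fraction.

p = (0, -1, 2)

T1 = [1 0 0 0; 0 5/13 12/13 0; 0 -12/13 5/13 0; 0 0 0 1]
T2·T1 = [3 0 0 0; 0 -5/13 -12/13 0; 0 -18/13 15/26 0; 0 0 0 1]
T3·…·T1 = [3 0 0 5; 0 -5/13 -12/13 -6; 0 -18/13 15/26 3; 0 0 0 1]
det M = -9/2; M⁻¹ = [1/3 0 0 -5/3; 0 -5/13 -8/13 -6/13; 0 -12/13 10/39 -82/13; 0 0 0 1]
M⁻¹ · (5, -97/13, 72/13)ᵀ = (0, -1, 2)ᵀ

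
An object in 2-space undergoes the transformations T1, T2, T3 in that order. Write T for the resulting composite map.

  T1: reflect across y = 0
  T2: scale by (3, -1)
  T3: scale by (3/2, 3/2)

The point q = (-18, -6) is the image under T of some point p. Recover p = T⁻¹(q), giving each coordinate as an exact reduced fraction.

p = (-4, -4)

T1 = [1 0 0; 0 -1 0; 0 0 1]
T2·T1 = [3 0 0; 0 1 0; 0 0 1]
T3·…·T1 = [9/2 0 0; 0 3/2 0; 0 0 1]
det M = 27/4; M⁻¹ = [2/9 0 0; 0 2/3 0; 0 0 1]
M⁻¹ · (-18, -6)ᵀ = (-4, -4)ᵀ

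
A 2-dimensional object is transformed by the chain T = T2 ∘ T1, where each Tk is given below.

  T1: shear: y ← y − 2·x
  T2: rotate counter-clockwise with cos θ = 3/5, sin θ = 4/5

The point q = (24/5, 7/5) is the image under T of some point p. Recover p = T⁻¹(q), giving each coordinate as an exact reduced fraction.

p = (4, 5)

T1 = [1 0 0; -2 1 0; 0 0 1]
T2·T1 = [11/5 -4/5 0; -2/5 3/5 0; 0 0 1]
det M = 1; M⁻¹ = [3/5 4/5 0; 2/5 11/5 0; 0 0 1]
M⁻¹ · (24/5, 7/5)ᵀ = (4, 5)ᵀ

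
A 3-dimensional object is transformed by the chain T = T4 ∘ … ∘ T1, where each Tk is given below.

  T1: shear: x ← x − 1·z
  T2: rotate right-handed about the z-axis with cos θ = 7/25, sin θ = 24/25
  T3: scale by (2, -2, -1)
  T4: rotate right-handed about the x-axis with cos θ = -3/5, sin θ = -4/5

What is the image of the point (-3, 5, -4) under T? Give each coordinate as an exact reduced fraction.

T(p) = (-226/25, 754/125, 172/125)

T1 shear: x ← x − 1·z: (-3, 5, -4) → (1, 5, -4)
T2 rotate right-handed about the z-axis with cos θ = 7/25, sin θ = 24/25: (1, 5, -4) → (-113/25, 59/25, -4)
T3 scale by (2, -2, -1): (-113/25, 59/25, -4) → (-226/25, -118/25, 4)
T4 rotate right-handed about the x-axis with cos θ = -3/5, sin θ = -4/5: (-226/25, -118/25, 4) → (-226/25, 754/125, 172/125)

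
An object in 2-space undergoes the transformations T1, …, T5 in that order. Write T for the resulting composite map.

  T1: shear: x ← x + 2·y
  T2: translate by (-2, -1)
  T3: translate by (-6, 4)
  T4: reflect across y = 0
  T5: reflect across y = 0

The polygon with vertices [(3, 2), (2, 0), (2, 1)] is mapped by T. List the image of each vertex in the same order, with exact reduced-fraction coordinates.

T1 shear: x ← x + 2·y: (3, 2) → (7, 2); (2, 0) → (2, 0); (2, 1) → (4, 1)
T2 translate by (-2, -1): (7, 2) → (5, 1); (2, 0) → (0, -1); (4, 1) → (2, 0)
T3 translate by (-6, 4): (5, 1) → (-1, 5); (0, -1) → (-6, 3); (2, 0) → (-4, 4)
T4 reflect across y = 0: (-1, 5) → (-1, -5); (-6, 3) → (-6, -3); (-4, 4) → (-4, -4)
T5 reflect across y = 0: (-1, -5) → (-1, 5); (-6, -3) → (-6, 3); (-4, -4) → (-4, 4)

image vertices: (-1, 5), (-6, 3), (-4, 4)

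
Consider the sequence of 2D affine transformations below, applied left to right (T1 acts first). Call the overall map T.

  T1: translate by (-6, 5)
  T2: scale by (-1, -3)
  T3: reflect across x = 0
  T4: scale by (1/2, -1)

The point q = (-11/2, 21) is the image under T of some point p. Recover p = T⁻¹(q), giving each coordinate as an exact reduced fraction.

p = (-5, 2)

T1 = [1 0 -6; 0 1 5; 0 0 1]
T2·T1 = [-1 0 6; 0 -3 -15; 0 0 1]
T3·…·T1 = [1 0 -6; 0 -3 -15; 0 0 1]
T4·…·T1 = [1/2 0 -3; 0 3 15; 0 0 1]
det M = 3/2; M⁻¹ = [2 0 6; 0 1/3 -5; 0 0 1]
M⁻¹ · (-11/2, 21)ᵀ = (-5, 2)ᵀ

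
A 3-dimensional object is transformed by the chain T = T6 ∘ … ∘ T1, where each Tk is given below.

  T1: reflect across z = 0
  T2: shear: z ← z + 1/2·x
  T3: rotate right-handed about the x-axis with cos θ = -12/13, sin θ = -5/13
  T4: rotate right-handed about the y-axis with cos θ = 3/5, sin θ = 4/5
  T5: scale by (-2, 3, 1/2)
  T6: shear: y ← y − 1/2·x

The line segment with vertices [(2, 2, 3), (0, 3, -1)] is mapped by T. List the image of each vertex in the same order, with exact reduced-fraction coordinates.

T1 reflect across z = 0: (2, 2, 3) → (2, 2, -3); (0, 3, -1) → (0, 3, 1)
T2 shear: z ← z + 1/2·x: (2, 2, -3) → (2, 2, -2); (0, 3, 1) → (0, 3, 1)
T3 rotate right-handed about the x-axis with cos θ = -12/13, sin θ = -5/13: (2, 2, -2) → (2, -34/13, 14/13); (0, 3, 1) → (0, -31/13, -27/13)
T4 rotate right-handed about the y-axis with cos θ = 3/5, sin θ = 4/5: (2, -34/13, 14/13) → (134/65, -34/13, -62/65); (0, -31/13, -27/13) → (-108/65, -31/13, -81/65)
T5 scale by (-2, 3, 1/2): (134/65, -34/13, -62/65) → (-268/65, -102/13, -31/65); (-108/65, -31/13, -81/65) → (216/65, -93/13, -81/130)
T6 shear: y ← y − 1/2·x: (-268/65, -102/13, -31/65) → (-268/65, -376/65, -31/65); (216/65, -93/13, -81/130) → (216/65, -573/65, -81/130)

image vertices: (-268/65, -376/65, -31/65), (216/65, -573/65, -81/130)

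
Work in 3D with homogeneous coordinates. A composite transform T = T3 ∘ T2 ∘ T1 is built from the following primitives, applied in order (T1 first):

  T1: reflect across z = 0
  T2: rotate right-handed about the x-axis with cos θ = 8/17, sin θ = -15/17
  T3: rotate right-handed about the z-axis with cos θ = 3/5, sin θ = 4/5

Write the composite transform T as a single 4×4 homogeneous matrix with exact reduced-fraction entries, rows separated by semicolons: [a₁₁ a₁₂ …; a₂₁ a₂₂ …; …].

T = [3/5 -32/85 12/17 0; 4/5 24/85 -9/17 0; 0 -15/17 -8/17 0; 0 0 0 1]

T1 = [1 0 0 0; 0 1 0 0; 0 0 -1 0; 0 0 0 1]
T2·T1 = [1 0 0 0; 0 8/17 -15/17 0; 0 -15/17 -8/17 0; 0 0 0 1]
T3·…·T1 = [3/5 -32/85 12/17 0; 4/5 24/85 -9/17 0; 0 -15/17 -8/17 0; 0 0 0 1]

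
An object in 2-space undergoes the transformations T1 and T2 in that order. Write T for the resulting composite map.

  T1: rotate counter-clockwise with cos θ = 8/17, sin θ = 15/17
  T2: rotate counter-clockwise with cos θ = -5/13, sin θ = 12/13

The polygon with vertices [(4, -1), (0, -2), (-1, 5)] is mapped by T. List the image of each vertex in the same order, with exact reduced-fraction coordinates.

image vertices: (-859/221, 304/221), (42/221, 440/221), (115/221, -1121/221)

T1 rotate counter-clockwise with cos θ = 8/17, sin θ = 15/17: (4, -1) → (47/17, 52/17); (0, -2) → (30/17, -16/17); (-1, 5) → (-83/17, 25/17)
T2 rotate counter-clockwise with cos θ = -5/13, sin θ = 12/13: (47/17, 52/17) → (-859/221, 304/221); (30/17, -16/17) → (42/221, 440/221); (-83/17, 25/17) → (115/221, -1121/221)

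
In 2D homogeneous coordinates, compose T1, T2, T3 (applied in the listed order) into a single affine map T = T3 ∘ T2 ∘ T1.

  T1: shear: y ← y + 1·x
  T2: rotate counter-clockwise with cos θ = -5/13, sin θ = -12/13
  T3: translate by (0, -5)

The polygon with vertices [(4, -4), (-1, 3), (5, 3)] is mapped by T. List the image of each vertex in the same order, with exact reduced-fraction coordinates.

T1 shear: y ← y + 1·x: (4, -4) → (4, 0); (-1, 3) → (-1, 2); (5, 3) → (5, 8)
T2 rotate counter-clockwise with cos θ = -5/13, sin θ = -12/13: (4, 0) → (-20/13, -48/13); (-1, 2) → (29/13, 2/13); (5, 8) → (71/13, -100/13)
T3 translate by (0, -5): (-20/13, -48/13) → (-20/13, -113/13); (29/13, 2/13) → (29/13, -63/13); (71/13, -100/13) → (71/13, -165/13)

image vertices: (-20/13, -113/13), (29/13, -63/13), (71/13, -165/13)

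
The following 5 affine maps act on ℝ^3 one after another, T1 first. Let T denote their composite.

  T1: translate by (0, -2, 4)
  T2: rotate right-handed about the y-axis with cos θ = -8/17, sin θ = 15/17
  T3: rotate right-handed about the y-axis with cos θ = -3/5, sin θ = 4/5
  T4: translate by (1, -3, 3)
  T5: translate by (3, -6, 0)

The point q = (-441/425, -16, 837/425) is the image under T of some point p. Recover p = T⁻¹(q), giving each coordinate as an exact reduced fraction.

p = (6/5, -5, 1)

T1 = [1 0 0 0; 0 1 0 -2; 0 0 1 4; 0 0 0 1]
T2·T1 = [-8/17 0 15/17 60/17; 0 1 0 -2; -15/17 0 -8/17 -32/17; 0 0 0 1]
T3·…·T1 = [-36/85 0 -77/85 -308/85; 0 1 0 -2; 77/85 0 -36/85 -144/85; 0 0 0 1]
T4·…·T1 = [-36/85 0 -77/85 -223/85; 0 1 0 -5; 77/85 0 -36/85 111/85; 0 0 0 1]
T5·…·T1 = [-36/85 0 -77/85 32/85; 0 1 0 -11; 77/85 0 -36/85 111/85; 0 0 0 1]
det M = 1; M⁻¹ = [-36/85 0 77/85 -87/85; 0 1 0 11; -77/85 0 -36/85 76/85; 0 0 0 1]
M⁻¹ · (-441/425, -16, 837/425)ᵀ = (6/5, -5, 1)ᵀ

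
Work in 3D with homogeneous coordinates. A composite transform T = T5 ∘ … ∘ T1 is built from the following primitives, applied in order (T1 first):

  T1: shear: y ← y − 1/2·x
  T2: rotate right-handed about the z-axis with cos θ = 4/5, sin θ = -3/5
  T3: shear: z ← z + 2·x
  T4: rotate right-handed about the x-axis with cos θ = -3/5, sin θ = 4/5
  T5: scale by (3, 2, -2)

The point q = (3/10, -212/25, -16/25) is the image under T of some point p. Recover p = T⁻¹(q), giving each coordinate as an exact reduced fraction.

T1 = [1 0 0 0; -1/2 1 0 0; 0 0 1 0; 0 0 0 1]
T2·T1 = [1/2 3/5 0 0; -1 4/5 0 0; 0 0 1 0; 0 0 0 1]
T3·…·T1 = [1/2 3/5 0 0; -1 4/5 0 0; 1 6/5 1 0; 0 0 0 1]
T4·…·T1 = [1/2 3/5 0 0; -1/5 -36/25 -4/5 0; -7/5 -2/25 -3/5 0; 0 0 0 1]
T5·…·T1 = [3/2 9/5 0 0; -2/5 -72/25 -8/5 0; 14/5 4/25 6/5 0; 0 0 0 1]
det M = -12; M⁻¹ = [4/15 9/50 6/25 0; 1/3 -3/20 -1/5 0; -2/3 -2/5 3/10 0; 0 0 0 1]
M⁻¹ · (3/10, -212/25, -16/25)ᵀ = (-8/5, 3/2, 3)ᵀ

p = (-8/5, 3/2, 3)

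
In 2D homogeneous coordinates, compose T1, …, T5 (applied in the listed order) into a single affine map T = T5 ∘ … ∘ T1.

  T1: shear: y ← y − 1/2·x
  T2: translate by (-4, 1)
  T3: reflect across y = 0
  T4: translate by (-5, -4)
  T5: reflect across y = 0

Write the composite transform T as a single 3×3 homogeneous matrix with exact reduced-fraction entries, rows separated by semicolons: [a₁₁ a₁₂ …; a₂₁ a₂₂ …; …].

T1 = [1 0 0; -1/2 1 0; 0 0 1]
T2·T1 = [1 0 -4; -1/2 1 1; 0 0 1]
T3·…·T1 = [1 0 -4; 1/2 -1 -1; 0 0 1]
T4·…·T1 = [1 0 -9; 1/2 -1 -5; 0 0 1]
T5·…·T1 = [1 0 -9; -1/2 1 5; 0 0 1]

T = [1 0 -9; -1/2 1 5; 0 0 1]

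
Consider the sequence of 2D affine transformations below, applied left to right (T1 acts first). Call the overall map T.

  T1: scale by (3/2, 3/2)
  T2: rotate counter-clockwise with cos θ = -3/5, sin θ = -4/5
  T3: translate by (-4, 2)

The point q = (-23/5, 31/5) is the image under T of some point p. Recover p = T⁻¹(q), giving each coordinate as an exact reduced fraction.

T1 = [3/2 0 0; 0 3/2 0; 0 0 1]
T2·T1 = [-9/10 6/5 0; -6/5 -9/10 0; 0 0 1]
T3·…·T1 = [-9/10 6/5 -4; -6/5 -9/10 2; 0 0 1]
det M = 9/4; M⁻¹ = [-2/5 -8/15 -8/15; 8/15 -2/5 44/15; 0 0 1]
M⁻¹ · (-23/5, 31/5)ᵀ = (-2, -2)ᵀ

p = (-2, -2)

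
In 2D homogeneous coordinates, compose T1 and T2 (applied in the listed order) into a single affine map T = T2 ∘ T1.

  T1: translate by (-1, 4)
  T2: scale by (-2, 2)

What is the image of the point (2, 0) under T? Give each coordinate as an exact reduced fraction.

T(p) = (-2, 8)

T1 translate by (-1, 4): (2, 0) → (1, 4)
T2 scale by (-2, 2): (1, 4) → (-2, 8)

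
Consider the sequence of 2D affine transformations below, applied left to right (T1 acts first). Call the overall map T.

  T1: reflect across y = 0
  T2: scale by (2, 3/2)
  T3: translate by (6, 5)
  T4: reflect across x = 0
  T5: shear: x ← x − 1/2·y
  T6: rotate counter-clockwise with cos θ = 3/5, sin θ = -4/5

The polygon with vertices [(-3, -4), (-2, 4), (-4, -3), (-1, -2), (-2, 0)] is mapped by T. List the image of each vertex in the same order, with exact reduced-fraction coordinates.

image vertices: (11/2, 11), (-17/10, 3/5), (119/20, 79/10), (8/5, 56/5), (13/10, 33/5)

T1 reflect across y = 0: (-3, -4) → (-3, 4); (-2, 4) → (-2, -4); (-4, -3) → (-4, 3); (-1, -2) → (-1, 2); (-2, 0) → (-2, 0)
T2 scale by (2, 3/2): (-3, 4) → (-6, 6); (-2, -4) → (-4, -6); (-4, 3) → (-8, 9/2); (-1, 2) → (-2, 3); (-2, 0) → (-4, 0)
T3 translate by (6, 5): (-6, 6) → (0, 11); (-4, -6) → (2, -1); (-8, 9/2) → (-2, 19/2); (-2, 3) → (4, 8); (-4, 0) → (2, 5)
T4 reflect across x = 0: (0, 11) → (0, 11); (2, -1) → (-2, -1); (-2, 19/2) → (2, 19/2); (4, 8) → (-4, 8); (2, 5) → (-2, 5)
T5 shear: x ← x − 1/2·y: (0, 11) → (-11/2, 11); (-2, -1) → (-3/2, -1); (2, 19/2) → (-11/4, 19/2); (-4, 8) → (-8, 8); (-2, 5) → (-9/2, 5)
T6 rotate counter-clockwise with cos θ = 3/5, sin θ = -4/5: (-11/2, 11) → (11/2, 11); (-3/2, -1) → (-17/10, 3/5); (-11/4, 19/2) → (119/20, 79/10); (-8, 8) → (8/5, 56/5); (-9/2, 5) → (13/10, 33/5)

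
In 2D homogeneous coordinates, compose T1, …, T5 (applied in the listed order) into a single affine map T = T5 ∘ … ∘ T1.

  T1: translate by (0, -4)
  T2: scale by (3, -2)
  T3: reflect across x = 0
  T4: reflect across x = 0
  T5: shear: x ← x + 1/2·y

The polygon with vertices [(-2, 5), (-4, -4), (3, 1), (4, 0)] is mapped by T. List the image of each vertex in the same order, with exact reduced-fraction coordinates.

image vertices: (-7, -2), (-4, 16), (12, 6), (16, 8)

T1 translate by (0, -4): (-2, 5) → (-2, 1); (-4, -4) → (-4, -8); (3, 1) → (3, -3); (4, 0) → (4, -4)
T2 scale by (3, -2): (-2, 1) → (-6, -2); (-4, -8) → (-12, 16); (3, -3) → (9, 6); (4, -4) → (12, 8)
T3 reflect across x = 0: (-6, -2) → (6, -2); (-12, 16) → (12, 16); (9, 6) → (-9, 6); (12, 8) → (-12, 8)
T4 reflect across x = 0: (6, -2) → (-6, -2); (12, 16) → (-12, 16); (-9, 6) → (9, 6); (-12, 8) → (12, 8)
T5 shear: x ← x + 1/2·y: (-6, -2) → (-7, -2); (-12, 16) → (-4, 16); (9, 6) → (12, 6); (12, 8) → (16, 8)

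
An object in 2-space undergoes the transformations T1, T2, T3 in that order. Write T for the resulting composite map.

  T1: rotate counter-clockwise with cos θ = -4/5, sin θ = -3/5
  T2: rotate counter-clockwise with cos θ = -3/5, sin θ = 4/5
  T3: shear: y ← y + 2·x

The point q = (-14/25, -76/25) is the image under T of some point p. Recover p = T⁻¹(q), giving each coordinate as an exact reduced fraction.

T1 = [-4/5 3/5 0; -3/5 -4/5 0; 0 0 1]
T2·T1 = [24/25 7/25 0; -7/25 24/25 0; 0 0 1]
T3·…·T1 = [24/25 7/25 0; 41/25 38/25 0; 0 0 1]
det M = 1; M⁻¹ = [38/25 -7/25 0; -41/25 24/25 0; 0 0 1]
M⁻¹ · (-14/25, -76/25)ᵀ = (0, -2)ᵀ

p = (0, -2)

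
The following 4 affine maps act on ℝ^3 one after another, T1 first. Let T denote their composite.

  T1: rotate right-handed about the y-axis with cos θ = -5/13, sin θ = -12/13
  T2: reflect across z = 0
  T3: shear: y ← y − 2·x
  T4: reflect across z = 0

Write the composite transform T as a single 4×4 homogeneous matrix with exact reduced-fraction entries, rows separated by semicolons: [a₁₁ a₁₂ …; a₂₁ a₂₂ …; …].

T1 = [-5/13 0 -12/13 0; 0 1 0 0; 12/13 0 -5/13 0; 0 0 0 1]
T2·T1 = [-5/13 0 -12/13 0; 0 1 0 0; -12/13 0 5/13 0; 0 0 0 1]
T3·…·T1 = [-5/13 0 -12/13 0; 10/13 1 24/13 0; -12/13 0 5/13 0; 0 0 0 1]
T4·…·T1 = [-5/13 0 -12/13 0; 10/13 1 24/13 0; 12/13 0 -5/13 0; 0 0 0 1]

T = [-5/13 0 -12/13 0; 10/13 1 24/13 0; 12/13 0 -5/13 0; 0 0 0 1]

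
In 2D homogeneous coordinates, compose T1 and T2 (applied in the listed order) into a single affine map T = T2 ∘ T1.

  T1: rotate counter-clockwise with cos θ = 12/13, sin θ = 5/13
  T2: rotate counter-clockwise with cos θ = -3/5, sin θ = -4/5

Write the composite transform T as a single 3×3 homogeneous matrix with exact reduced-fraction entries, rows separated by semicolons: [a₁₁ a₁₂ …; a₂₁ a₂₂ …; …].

T = [-16/65 63/65 0; -63/65 -16/65 0; 0 0 1]

T1 = [12/13 -5/13 0; 5/13 12/13 0; 0 0 1]
T2·T1 = [-16/65 63/65 0; -63/65 -16/65 0; 0 0 1]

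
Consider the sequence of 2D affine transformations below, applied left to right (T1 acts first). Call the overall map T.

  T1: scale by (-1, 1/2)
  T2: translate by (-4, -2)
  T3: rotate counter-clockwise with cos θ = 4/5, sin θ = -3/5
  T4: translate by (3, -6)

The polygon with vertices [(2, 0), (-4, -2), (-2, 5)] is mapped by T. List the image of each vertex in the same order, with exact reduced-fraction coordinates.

image vertices: (-3, -4), (6/5, -42/5), (17/10, -22/5)

T1 scale by (-1, 1/2): (2, 0) → (-2, 0); (-4, -2) → (4, -1); (-2, 5) → (2, 5/2)
T2 translate by (-4, -2): (-2, 0) → (-6, -2); (4, -1) → (0, -3); (2, 5/2) → (-2, 1/2)
T3 rotate counter-clockwise with cos θ = 4/5, sin θ = -3/5: (-6, -2) → (-6, 2); (0, -3) → (-9/5, -12/5); (-2, 1/2) → (-13/10, 8/5)
T4 translate by (3, -6): (-6, 2) → (-3, -4); (-9/5, -12/5) → (6/5, -42/5); (-13/10, 8/5) → (17/10, -22/5)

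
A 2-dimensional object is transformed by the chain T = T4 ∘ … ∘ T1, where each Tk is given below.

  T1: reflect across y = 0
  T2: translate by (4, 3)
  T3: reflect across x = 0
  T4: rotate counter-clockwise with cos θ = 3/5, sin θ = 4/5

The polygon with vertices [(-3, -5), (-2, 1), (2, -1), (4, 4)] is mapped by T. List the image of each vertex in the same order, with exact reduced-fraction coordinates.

image vertices: (-7, 4), (-14/5, -2/5), (-34/5, -12/5), (-4, -7)

T1 reflect across y = 0: (-3, -5) → (-3, 5); (-2, 1) → (-2, -1); (2, -1) → (2, 1); (4, 4) → (4, -4)
T2 translate by (4, 3): (-3, 5) → (1, 8); (-2, -1) → (2, 2); (2, 1) → (6, 4); (4, -4) → (8, -1)
T3 reflect across x = 0: (1, 8) → (-1, 8); (2, 2) → (-2, 2); (6, 4) → (-6, 4); (8, -1) → (-8, -1)
T4 rotate counter-clockwise with cos θ = 3/5, sin θ = 4/5: (-1, 8) → (-7, 4); (-2, 2) → (-14/5, -2/5); (-6, 4) → (-34/5, -12/5); (-8, -1) → (-4, -7)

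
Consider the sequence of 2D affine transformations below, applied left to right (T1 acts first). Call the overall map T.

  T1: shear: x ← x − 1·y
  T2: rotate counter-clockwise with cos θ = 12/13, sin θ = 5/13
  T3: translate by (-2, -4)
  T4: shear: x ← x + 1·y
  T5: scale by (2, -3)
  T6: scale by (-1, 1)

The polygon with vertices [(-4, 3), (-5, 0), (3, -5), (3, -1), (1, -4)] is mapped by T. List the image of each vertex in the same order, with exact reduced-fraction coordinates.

T1 shear: x ← x − 1·y: (-4, 3) → (-7, 3); (-5, 0) → (-5, 0); (3, -5) → (8, -5); (3, -1) → (4, -1); (1, -4) → (5, -4)
T2 rotate counter-clockwise with cos θ = 12/13, sin θ = 5/13: (-7, 3) → (-99/13, 1/13); (-5, 0) → (-60/13, -25/13); (8, -5) → (121/13, -20/13); (4, -1) → (53/13, 8/13); (5, -4) → (80/13, -23/13)
T3 translate by (-2, -4): (-99/13, 1/13) → (-125/13, -51/13); (-60/13, -25/13) → (-86/13, -77/13); (121/13, -20/13) → (95/13, -72/13); (53/13, 8/13) → (27/13, -44/13); (80/13, -23/13) → (54/13, -75/13)
T4 shear: x ← x + 1·y: (-125/13, -51/13) → (-176/13, -51/13); (-86/13, -77/13) → (-163/13, -77/13); (95/13, -72/13) → (23/13, -72/13); (27/13, -44/13) → (-17/13, -44/13); (54/13, -75/13) → (-21/13, -75/13)
T5 scale by (2, -3): (-176/13, -51/13) → (-352/13, 153/13); (-163/13, -77/13) → (-326/13, 231/13); (23/13, -72/13) → (46/13, 216/13); (-17/13, -44/13) → (-34/13, 132/13); (-21/13, -75/13) → (-42/13, 225/13)
T6 scale by (-1, 1): (-352/13, 153/13) → (352/13, 153/13); (-326/13, 231/13) → (326/13, 231/13); (46/13, 216/13) → (-46/13, 216/13); (-34/13, 132/13) → (34/13, 132/13); (-42/13, 225/13) → (42/13, 225/13)

image vertices: (352/13, 153/13), (326/13, 231/13), (-46/13, 216/13), (34/13, 132/13), (42/13, 225/13)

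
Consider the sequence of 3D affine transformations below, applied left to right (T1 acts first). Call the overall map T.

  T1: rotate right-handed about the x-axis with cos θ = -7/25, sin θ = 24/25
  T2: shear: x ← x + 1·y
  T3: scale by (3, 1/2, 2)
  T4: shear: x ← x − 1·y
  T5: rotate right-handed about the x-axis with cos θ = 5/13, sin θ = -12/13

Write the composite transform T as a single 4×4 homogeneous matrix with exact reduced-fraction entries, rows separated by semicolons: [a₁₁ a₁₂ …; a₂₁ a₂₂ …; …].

T1 = [1 0 0 0; 0 -7/25 -24/25 0; 0 24/25 -7/25 0; 0 0 0 1]
T2·T1 = [1 -7/25 -24/25 0; 0 -7/25 -24/25 0; 0 24/25 -7/25 0; 0 0 0 1]
T3·…·T1 = [3 -21/25 -72/25 0; 0 -7/50 -12/25 0; 0 48/25 -14/25 0; 0 0 0 1]
T4·…·T1 = [3 -7/10 -12/5 0; 0 -7/50 -12/25 0; 0 48/25 -14/25 0; 0 0 0 1]
T5·…·T1 = [3 -7/10 -12/5 0; 0 1117/650 -228/325 0; 0 282/325 74/325 0; 0 0 0 1]

T = [3 -7/10 -12/5 0; 0 1117/650 -228/325 0; 0 282/325 74/325 0; 0 0 0 1]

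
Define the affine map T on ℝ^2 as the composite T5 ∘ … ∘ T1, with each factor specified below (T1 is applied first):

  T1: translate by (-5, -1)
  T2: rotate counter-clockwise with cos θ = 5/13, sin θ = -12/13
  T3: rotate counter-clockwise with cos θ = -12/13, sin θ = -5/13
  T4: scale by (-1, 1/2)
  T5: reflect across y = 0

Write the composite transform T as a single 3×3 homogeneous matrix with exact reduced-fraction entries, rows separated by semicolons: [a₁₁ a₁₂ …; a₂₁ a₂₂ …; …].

T = [120/169 119/169 -719/169; -119/338 60/169 475/338; 0 0 1]

T1 = [1 0 -5; 0 1 -1; 0 0 1]
T2·T1 = [5/13 12/13 -37/13; -12/13 5/13 55/13; 0 0 1]
T3·…·T1 = [-120/169 -119/169 719/169; 119/169 -120/169 -475/169; 0 0 1]
T4·…·T1 = [120/169 119/169 -719/169; 119/338 -60/169 -475/338; 0 0 1]
T5·…·T1 = [120/169 119/169 -719/169; -119/338 60/169 475/338; 0 0 1]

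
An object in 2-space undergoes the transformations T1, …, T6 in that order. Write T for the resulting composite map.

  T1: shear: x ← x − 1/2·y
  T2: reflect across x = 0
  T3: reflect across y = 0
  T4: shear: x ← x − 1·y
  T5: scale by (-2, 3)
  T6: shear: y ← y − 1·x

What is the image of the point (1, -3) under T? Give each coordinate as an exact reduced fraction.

T1 shear: x ← x − 1/2·y: (1, -3) → (5/2, -3)
T2 reflect across x = 0: (5/2, -3) → (-5/2, -3)
T3 reflect across y = 0: (-5/2, -3) → (-5/2, 3)
T4 shear: x ← x − 1·y: (-5/2, 3) → (-11/2, 3)
T5 scale by (-2, 3): (-11/2, 3) → (11, 9)
T6 shear: y ← y − 1·x: (11, 9) → (11, -2)

T(p) = (11, -2)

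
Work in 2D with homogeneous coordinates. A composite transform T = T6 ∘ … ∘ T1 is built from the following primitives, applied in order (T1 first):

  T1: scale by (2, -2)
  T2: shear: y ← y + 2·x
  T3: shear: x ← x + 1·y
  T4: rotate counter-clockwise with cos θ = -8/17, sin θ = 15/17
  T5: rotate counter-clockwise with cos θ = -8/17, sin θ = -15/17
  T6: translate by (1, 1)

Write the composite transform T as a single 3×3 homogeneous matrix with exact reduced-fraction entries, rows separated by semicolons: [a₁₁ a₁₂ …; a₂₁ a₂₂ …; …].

T1 = [2 0 0; 0 -2 0; 0 0 1]
T2·T1 = [2 0 0; 4 -2 0; 0 0 1]
T3·…·T1 = [6 -2 0; 4 -2 0; 0 0 1]
T4·…·T1 = [-108/17 46/17 0; 58/17 -14/17 0; 0 0 1]
T5·…·T1 = [6 -2 0; 4 -2 0; 0 0 1]
T6·…·T1 = [6 -2 1; 4 -2 1; 0 0 1]

T = [6 -2 1; 4 -2 1; 0 0 1]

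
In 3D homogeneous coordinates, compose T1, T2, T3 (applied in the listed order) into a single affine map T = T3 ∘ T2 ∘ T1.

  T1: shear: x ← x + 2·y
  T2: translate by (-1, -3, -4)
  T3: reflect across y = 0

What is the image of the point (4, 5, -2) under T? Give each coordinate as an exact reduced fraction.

T1 shear: x ← x + 2·y: (4, 5, -2) → (14, 5, -2)
T2 translate by (-1, -3, -4): (14, 5, -2) → (13, 2, -6)
T3 reflect across y = 0: (13, 2, -6) → (13, -2, -6)

T(p) = (13, -2, -6)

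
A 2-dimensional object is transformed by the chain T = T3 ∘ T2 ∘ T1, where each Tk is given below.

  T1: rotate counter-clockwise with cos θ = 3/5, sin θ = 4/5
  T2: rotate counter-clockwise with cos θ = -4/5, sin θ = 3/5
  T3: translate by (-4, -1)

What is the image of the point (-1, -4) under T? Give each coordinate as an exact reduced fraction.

T(p) = (-104/25, 78/25)

T1 rotate counter-clockwise with cos θ = 3/5, sin θ = 4/5: (-1, -4) → (13/5, -16/5)
T2 rotate counter-clockwise with cos θ = -4/5, sin θ = 3/5: (13/5, -16/5) → (-4/25, 103/25)
T3 translate by (-4, -1): (-4/25, 103/25) → (-104/25, 78/25)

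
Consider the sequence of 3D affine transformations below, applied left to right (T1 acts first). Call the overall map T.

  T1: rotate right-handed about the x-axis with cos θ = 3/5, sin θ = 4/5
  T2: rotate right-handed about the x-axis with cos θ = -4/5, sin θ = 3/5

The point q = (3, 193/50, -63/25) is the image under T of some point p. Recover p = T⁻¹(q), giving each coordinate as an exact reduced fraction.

p = (3, -3, 7/2)

T1 = [1 0 0 0; 0 3/5 -4/5 0; 0 4/5 3/5 0; 0 0 0 1]
T2·T1 = [1 0 0 0; 0 -24/25 7/25 0; 0 -7/25 -24/25 0; 0 0 0 1]
det M = 1; M⁻¹ = [1 0 0 0; 0 -24/25 -7/25 0; 0 7/25 -24/25 0; 0 0 0 1]
M⁻¹ · (3, 193/50, -63/25)ᵀ = (3, -3, 7/2)ᵀ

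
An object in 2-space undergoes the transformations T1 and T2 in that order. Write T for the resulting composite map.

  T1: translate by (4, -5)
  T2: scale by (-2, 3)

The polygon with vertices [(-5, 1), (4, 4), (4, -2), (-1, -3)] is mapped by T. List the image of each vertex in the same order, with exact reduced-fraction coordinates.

image vertices: (2, -12), (-16, -3), (-16, -21), (-6, -24)

T1 translate by (4, -5): (-5, 1) → (-1, -4); (4, 4) → (8, -1); (4, -2) → (8, -7); (-1, -3) → (3, -8)
T2 scale by (-2, 3): (-1, -4) → (2, -12); (8, -1) → (-16, -3); (8, -7) → (-16, -21); (3, -8) → (-6, -24)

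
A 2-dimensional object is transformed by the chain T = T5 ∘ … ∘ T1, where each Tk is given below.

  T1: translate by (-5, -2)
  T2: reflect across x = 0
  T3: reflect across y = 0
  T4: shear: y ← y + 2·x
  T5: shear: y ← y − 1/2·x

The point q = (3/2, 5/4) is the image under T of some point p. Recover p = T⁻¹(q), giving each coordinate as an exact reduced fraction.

T1 = [1 0 -5; 0 1 -2; 0 0 1]
T2·T1 = [-1 0 5; 0 1 -2; 0 0 1]
T3·…·T1 = [-1 0 5; 0 -1 2; 0 0 1]
T4·…·T1 = [-1 0 5; -2 -1 12; 0 0 1]
T5·…·T1 = [-1 0 5; -3/2 -1 19/2; 0 0 1]
det M = 1; M⁻¹ = [-1 0 5; 3/2 -1 2; 0 0 1]
M⁻¹ · (3/2, 5/4)ᵀ = (7/2, 3)ᵀ

p = (7/2, 3)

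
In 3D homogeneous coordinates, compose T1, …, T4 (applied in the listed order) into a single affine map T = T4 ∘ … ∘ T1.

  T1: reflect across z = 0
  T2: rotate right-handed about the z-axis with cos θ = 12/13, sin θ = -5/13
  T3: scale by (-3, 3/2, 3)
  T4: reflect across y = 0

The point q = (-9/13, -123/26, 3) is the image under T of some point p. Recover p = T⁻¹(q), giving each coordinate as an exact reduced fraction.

T1 = [1 0 0 0; 0 1 0 0; 0 0 -1 0; 0 0 0 1]
T2·T1 = [12/13 5/13 0 0; -5/13 12/13 0 0; 0 0 -1 0; 0 0 0 1]
T3·…·T1 = [-36/13 -15/13 0 0; -15/26 18/13 0 0; 0 0 -3 0; 0 0 0 1]
T4·…·T1 = [-36/13 -15/13 0 0; 15/26 -18/13 0 0; 0 0 -3 0; 0 0 0 1]
det M = -27/2; M⁻¹ = [-4/13 10/39 0 0; -5/39 -8/13 0 0; 0 0 -1/3 0; 0 0 0 1]
M⁻¹ · (-9/13, -123/26, 3)ᵀ = (-1, 3, -1)ᵀ

p = (-1, 3, -1)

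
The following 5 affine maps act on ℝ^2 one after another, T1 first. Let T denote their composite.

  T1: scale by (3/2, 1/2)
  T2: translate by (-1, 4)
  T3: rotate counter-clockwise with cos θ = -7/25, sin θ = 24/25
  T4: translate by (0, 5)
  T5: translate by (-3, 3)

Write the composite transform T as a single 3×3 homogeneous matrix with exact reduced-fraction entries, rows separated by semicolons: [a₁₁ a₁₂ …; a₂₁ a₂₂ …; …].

T1 = [3/2 0 0; 0 1/2 0; 0 0 1]
T2·T1 = [3/2 0 -1; 0 1/2 4; 0 0 1]
T3·…·T1 = [-21/50 -12/25 -89/25; 36/25 -7/50 -52/25; 0 0 1]
T4·…·T1 = [-21/50 -12/25 -89/25; 36/25 -7/50 73/25; 0 0 1]
T5·…·T1 = [-21/50 -12/25 -164/25; 36/25 -7/50 148/25; 0 0 1]

T = [-21/50 -12/25 -164/25; 36/25 -7/50 148/25; 0 0 1]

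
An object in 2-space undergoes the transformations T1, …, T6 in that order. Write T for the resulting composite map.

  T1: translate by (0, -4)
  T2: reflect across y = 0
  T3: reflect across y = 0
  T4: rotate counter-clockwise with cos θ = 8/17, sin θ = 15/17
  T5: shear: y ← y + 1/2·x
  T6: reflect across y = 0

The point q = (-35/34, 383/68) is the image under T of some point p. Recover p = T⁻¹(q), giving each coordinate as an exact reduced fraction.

T1 = [1 0 0; 0 1 -4; 0 0 1]
T2·T1 = [1 0 0; 0 -1 4; 0 0 1]
T3·…·T1 = [1 0 0; 0 1 -4; 0 0 1]
T4·…·T1 = [8/17 -15/17 60/17; 15/17 8/17 -32/17; 0 0 1]
T5·…·T1 = [8/17 -15/17 60/17; 19/17 1/34 -2/17; 0 0 1]
T6·…·T1 = [8/17 -15/17 60/17; -19/17 -1/34 2/17; 0 0 1]
det M = -1; M⁻¹ = [1/34 -15/17 0; -19/17 -8/17 4; 0 0 1]
M⁻¹ · (-35/34, 383/68)ᵀ = (-5, 5/2)ᵀ

p = (-5, 5/2)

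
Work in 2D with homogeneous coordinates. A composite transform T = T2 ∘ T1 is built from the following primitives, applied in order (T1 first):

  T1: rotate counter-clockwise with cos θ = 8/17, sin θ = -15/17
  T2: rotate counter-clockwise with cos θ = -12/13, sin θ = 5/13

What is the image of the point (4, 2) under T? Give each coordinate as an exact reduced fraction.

T(p) = (-524/221, 838/221)

T1 rotate counter-clockwise with cos θ = 8/17, sin θ = -15/17: (4, 2) → (62/17, -44/17)
T2 rotate counter-clockwise with cos θ = -12/13, sin θ = 5/13: (62/17, -44/17) → (-524/221, 838/221)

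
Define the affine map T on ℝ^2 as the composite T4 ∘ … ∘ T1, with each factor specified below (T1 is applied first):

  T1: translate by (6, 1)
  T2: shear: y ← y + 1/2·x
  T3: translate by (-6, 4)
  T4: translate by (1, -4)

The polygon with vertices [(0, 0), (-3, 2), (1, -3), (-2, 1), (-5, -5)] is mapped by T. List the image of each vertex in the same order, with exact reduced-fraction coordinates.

image vertices: (1, 4), (-2, 9/2), (2, 3/2), (-1, 4), (-4, -7/2)

T1 translate by (6, 1): (0, 0) → (6, 1); (-3, 2) → (3, 3); (1, -3) → (7, -2); (-2, 1) → (4, 2); (-5, -5) → (1, -4)
T2 shear: y ← y + 1/2·x: (6, 1) → (6, 4); (3, 3) → (3, 9/2); (7, -2) → (7, 3/2); (4, 2) → (4, 4); (1, -4) → (1, -7/2)
T3 translate by (-6, 4): (6, 4) → (0, 8); (3, 9/2) → (-3, 17/2); (7, 3/2) → (1, 11/2); (4, 4) → (-2, 8); (1, -7/2) → (-5, 1/2)
T4 translate by (1, -4): (0, 8) → (1, 4); (-3, 17/2) → (-2, 9/2); (1, 11/2) → (2, 3/2); (-2, 8) → (-1, 4); (-5, 1/2) → (-4, -7/2)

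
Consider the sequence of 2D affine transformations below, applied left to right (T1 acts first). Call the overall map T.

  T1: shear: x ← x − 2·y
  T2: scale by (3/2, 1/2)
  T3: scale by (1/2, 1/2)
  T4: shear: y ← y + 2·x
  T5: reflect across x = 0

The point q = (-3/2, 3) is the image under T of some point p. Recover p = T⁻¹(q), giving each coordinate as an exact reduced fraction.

p = (2, 0)

T1 = [1 -2 0; 0 1 0; 0 0 1]
T2·T1 = [3/2 -3 0; 0 1/2 0; 0 0 1]
T3·…·T1 = [3/4 -3/2 0; 0 1/4 0; 0 0 1]
T4·…·T1 = [3/4 -3/2 0; 3/2 -11/4 0; 0 0 1]
T5·…·T1 = [-3/4 3/2 0; 3/2 -11/4 0; 0 0 1]
det M = -3/16; M⁻¹ = [44/3 8 0; 8 4 0; 0 0 1]
M⁻¹ · (-3/2, 3)ᵀ = (2, 0)ᵀ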